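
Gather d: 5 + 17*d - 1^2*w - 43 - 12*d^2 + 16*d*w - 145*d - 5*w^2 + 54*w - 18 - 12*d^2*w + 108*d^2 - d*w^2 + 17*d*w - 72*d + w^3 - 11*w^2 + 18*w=d^2*(96 - 12*w) + d*(-w^2 + 33*w - 200) + w^3 - 16*w^2 + 71*w - 56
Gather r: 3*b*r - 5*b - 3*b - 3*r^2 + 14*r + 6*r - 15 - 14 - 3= -8*b - 3*r^2 + r*(3*b + 20) - 32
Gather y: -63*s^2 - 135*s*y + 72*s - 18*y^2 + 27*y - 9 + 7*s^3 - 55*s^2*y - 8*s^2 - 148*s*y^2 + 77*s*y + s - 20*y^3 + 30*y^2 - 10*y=7*s^3 - 71*s^2 + 73*s - 20*y^3 + y^2*(12 - 148*s) + y*(-55*s^2 - 58*s + 17) - 9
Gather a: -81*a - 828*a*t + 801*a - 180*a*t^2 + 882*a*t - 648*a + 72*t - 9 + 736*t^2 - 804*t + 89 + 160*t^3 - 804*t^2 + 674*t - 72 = a*(-180*t^2 + 54*t + 72) + 160*t^3 - 68*t^2 - 58*t + 8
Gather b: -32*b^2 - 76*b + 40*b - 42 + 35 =-32*b^2 - 36*b - 7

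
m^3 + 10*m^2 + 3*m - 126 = (m - 3)*(m + 6)*(m + 7)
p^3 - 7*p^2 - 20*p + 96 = (p - 8)*(p - 3)*(p + 4)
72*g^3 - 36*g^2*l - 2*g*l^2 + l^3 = (-6*g + l)*(-2*g + l)*(6*g + l)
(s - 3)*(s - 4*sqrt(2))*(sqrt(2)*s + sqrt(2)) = sqrt(2)*s^3 - 8*s^2 - 2*sqrt(2)*s^2 - 3*sqrt(2)*s + 16*s + 24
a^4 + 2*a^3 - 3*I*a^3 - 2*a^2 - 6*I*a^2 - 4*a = a*(a + 2)*(a - 2*I)*(a - I)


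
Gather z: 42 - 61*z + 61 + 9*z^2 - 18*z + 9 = 9*z^2 - 79*z + 112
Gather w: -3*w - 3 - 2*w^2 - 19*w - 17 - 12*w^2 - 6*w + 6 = -14*w^2 - 28*w - 14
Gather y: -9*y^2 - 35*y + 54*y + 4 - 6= -9*y^2 + 19*y - 2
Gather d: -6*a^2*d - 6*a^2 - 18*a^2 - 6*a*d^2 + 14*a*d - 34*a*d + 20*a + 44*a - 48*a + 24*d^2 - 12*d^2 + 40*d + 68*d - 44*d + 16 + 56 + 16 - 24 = -24*a^2 + 16*a + d^2*(12 - 6*a) + d*(-6*a^2 - 20*a + 64) + 64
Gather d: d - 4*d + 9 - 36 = -3*d - 27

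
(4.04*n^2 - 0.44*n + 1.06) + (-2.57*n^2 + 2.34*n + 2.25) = 1.47*n^2 + 1.9*n + 3.31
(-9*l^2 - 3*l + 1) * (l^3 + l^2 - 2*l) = -9*l^5 - 12*l^4 + 16*l^3 + 7*l^2 - 2*l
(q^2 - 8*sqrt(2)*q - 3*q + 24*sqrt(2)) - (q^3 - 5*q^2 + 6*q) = -q^3 + 6*q^2 - 8*sqrt(2)*q - 9*q + 24*sqrt(2)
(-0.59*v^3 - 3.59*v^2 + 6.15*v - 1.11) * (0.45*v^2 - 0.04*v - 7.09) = -0.2655*v^5 - 1.5919*v^4 + 7.0942*v^3 + 24.7076*v^2 - 43.5591*v + 7.8699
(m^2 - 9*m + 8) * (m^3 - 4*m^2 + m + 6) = m^5 - 13*m^4 + 45*m^3 - 35*m^2 - 46*m + 48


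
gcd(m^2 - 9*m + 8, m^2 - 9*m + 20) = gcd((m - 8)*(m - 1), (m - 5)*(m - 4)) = 1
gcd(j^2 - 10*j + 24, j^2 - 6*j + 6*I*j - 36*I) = j - 6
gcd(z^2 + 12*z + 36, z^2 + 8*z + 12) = z + 6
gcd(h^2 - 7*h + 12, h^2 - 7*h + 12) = h^2 - 7*h + 12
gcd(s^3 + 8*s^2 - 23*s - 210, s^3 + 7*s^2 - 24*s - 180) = s^2 + s - 30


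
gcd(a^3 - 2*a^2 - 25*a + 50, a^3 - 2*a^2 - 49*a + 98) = a - 2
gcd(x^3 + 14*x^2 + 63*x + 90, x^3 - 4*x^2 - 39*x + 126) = x + 6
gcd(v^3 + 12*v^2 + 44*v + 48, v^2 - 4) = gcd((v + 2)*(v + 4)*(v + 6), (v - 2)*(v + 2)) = v + 2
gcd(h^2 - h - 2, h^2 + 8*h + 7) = h + 1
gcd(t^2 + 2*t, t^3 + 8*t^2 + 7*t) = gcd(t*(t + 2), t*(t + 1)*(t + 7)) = t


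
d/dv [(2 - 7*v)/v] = -2/v^2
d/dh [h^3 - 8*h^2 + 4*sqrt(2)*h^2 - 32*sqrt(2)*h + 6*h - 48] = 3*h^2 - 16*h + 8*sqrt(2)*h - 32*sqrt(2) + 6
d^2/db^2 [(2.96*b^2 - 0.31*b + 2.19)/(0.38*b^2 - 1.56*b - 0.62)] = (-4.44089209850063e-16*b^4 + 3.419848*b^3 + 6.081672*b^2 - 8.227608*b + 14.566408)/(0.054872*b^6 - 0.675792*b^5 + 2.50572*b^4 - 1.5912*b^3 - 4.08828*b^2 - 1.798992*b - 0.238328)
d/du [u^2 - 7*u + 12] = 2*u - 7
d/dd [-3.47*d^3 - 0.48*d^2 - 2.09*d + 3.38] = -10.41*d^2 - 0.96*d - 2.09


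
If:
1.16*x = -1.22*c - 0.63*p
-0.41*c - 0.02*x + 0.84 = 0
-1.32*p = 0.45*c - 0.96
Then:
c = 2.16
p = -0.01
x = -2.27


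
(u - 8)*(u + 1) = u^2 - 7*u - 8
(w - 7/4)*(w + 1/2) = w^2 - 5*w/4 - 7/8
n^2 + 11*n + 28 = (n + 4)*(n + 7)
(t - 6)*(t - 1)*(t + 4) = t^3 - 3*t^2 - 22*t + 24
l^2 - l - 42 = (l - 7)*(l + 6)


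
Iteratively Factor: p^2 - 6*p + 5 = (p - 1)*(p - 5)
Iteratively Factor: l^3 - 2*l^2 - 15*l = (l)*(l^2 - 2*l - 15) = l*(l + 3)*(l - 5)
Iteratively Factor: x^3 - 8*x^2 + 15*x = (x - 5)*(x^2 - 3*x) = (x - 5)*(x - 3)*(x)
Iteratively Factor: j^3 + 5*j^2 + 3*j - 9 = (j - 1)*(j^2 + 6*j + 9) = (j - 1)*(j + 3)*(j + 3)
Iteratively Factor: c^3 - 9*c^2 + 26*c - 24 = (c - 4)*(c^2 - 5*c + 6) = (c - 4)*(c - 2)*(c - 3)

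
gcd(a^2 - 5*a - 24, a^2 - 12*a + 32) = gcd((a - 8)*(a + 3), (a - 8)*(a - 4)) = a - 8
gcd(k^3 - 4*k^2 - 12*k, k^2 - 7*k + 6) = k - 6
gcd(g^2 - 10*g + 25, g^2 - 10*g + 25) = g^2 - 10*g + 25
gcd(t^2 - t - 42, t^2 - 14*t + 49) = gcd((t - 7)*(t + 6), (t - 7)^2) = t - 7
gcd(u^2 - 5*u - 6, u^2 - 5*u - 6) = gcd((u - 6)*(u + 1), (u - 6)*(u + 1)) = u^2 - 5*u - 6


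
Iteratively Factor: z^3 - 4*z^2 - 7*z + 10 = (z - 5)*(z^2 + z - 2) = (z - 5)*(z - 1)*(z + 2)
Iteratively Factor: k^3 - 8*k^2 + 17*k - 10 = (k - 2)*(k^2 - 6*k + 5) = (k - 2)*(k - 1)*(k - 5)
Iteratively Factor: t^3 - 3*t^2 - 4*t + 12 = (t - 2)*(t^2 - t - 6) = (t - 2)*(t + 2)*(t - 3)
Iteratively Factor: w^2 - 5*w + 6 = (w - 3)*(w - 2)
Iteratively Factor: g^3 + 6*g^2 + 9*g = (g)*(g^2 + 6*g + 9) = g*(g + 3)*(g + 3)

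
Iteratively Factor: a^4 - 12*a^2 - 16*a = (a)*(a^3 - 12*a - 16) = a*(a + 2)*(a^2 - 2*a - 8) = a*(a + 2)^2*(a - 4)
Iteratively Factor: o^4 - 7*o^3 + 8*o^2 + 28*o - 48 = (o + 2)*(o^3 - 9*o^2 + 26*o - 24) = (o - 4)*(o + 2)*(o^2 - 5*o + 6) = (o - 4)*(o - 3)*(o + 2)*(o - 2)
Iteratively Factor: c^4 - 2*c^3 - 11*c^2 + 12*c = (c)*(c^3 - 2*c^2 - 11*c + 12) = c*(c - 1)*(c^2 - c - 12) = c*(c - 1)*(c + 3)*(c - 4)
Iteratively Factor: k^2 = (k)*(k)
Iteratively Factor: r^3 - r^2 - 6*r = (r)*(r^2 - r - 6) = r*(r - 3)*(r + 2)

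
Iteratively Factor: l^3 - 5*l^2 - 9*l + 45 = (l + 3)*(l^2 - 8*l + 15) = (l - 3)*(l + 3)*(l - 5)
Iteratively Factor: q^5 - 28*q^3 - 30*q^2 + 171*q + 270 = (q + 3)*(q^4 - 3*q^3 - 19*q^2 + 27*q + 90) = (q - 3)*(q + 3)*(q^3 - 19*q - 30) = (q - 3)*(q + 2)*(q + 3)*(q^2 - 2*q - 15) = (q - 3)*(q + 2)*(q + 3)^2*(q - 5)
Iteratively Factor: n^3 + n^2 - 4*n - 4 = (n - 2)*(n^2 + 3*n + 2) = (n - 2)*(n + 1)*(n + 2)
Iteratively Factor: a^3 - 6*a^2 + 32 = (a - 4)*(a^2 - 2*a - 8) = (a - 4)^2*(a + 2)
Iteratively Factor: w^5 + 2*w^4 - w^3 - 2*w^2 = (w)*(w^4 + 2*w^3 - w^2 - 2*w) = w*(w + 1)*(w^3 + w^2 - 2*w) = w*(w + 1)*(w + 2)*(w^2 - w) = w^2*(w + 1)*(w + 2)*(w - 1)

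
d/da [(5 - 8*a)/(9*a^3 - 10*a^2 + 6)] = (-72*a^3 + 80*a^2 + a*(8*a - 5)*(27*a - 20) - 48)/(9*a^3 - 10*a^2 + 6)^2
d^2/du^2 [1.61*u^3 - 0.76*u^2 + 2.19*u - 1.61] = 9.66*u - 1.52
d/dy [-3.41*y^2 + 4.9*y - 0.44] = 4.9 - 6.82*y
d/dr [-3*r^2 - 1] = -6*r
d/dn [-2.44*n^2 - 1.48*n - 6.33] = -4.88*n - 1.48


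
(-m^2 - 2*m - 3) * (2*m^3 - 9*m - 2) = -2*m^5 - 4*m^4 + 3*m^3 + 20*m^2 + 31*m + 6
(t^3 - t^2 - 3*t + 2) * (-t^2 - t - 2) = -t^5 + 2*t^3 + 3*t^2 + 4*t - 4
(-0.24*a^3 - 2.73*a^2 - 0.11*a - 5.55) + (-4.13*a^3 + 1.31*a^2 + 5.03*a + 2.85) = -4.37*a^3 - 1.42*a^2 + 4.92*a - 2.7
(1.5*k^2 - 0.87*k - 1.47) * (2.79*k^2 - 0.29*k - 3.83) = 4.185*k^4 - 2.8623*k^3 - 9.594*k^2 + 3.7584*k + 5.6301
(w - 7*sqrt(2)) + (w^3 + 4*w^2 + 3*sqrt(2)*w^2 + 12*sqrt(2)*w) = w^3 + 4*w^2 + 3*sqrt(2)*w^2 + w + 12*sqrt(2)*w - 7*sqrt(2)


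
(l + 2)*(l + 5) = l^2 + 7*l + 10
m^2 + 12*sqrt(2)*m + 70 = (m + 5*sqrt(2))*(m + 7*sqrt(2))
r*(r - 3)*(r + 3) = r^3 - 9*r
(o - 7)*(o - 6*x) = o^2 - 6*o*x - 7*o + 42*x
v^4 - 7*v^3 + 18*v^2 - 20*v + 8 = (v - 2)^3*(v - 1)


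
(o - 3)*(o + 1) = o^2 - 2*o - 3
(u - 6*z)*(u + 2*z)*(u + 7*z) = u^3 + 3*u^2*z - 40*u*z^2 - 84*z^3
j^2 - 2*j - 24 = (j - 6)*(j + 4)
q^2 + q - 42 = (q - 6)*(q + 7)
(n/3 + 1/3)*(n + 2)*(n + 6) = n^3/3 + 3*n^2 + 20*n/3 + 4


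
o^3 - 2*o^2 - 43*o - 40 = (o - 8)*(o + 1)*(o + 5)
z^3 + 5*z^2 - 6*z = z*(z - 1)*(z + 6)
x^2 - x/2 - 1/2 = (x - 1)*(x + 1/2)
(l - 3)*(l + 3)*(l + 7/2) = l^3 + 7*l^2/2 - 9*l - 63/2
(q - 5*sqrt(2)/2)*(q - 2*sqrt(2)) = q^2 - 9*sqrt(2)*q/2 + 10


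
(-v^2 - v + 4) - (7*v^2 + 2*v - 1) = -8*v^2 - 3*v + 5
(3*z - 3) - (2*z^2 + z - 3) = -2*z^2 + 2*z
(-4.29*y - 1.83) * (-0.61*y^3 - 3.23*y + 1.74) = 2.6169*y^4 + 1.1163*y^3 + 13.8567*y^2 - 1.5537*y - 3.1842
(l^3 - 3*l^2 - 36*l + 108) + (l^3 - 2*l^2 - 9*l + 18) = 2*l^3 - 5*l^2 - 45*l + 126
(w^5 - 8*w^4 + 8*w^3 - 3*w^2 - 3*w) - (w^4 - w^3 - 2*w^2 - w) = w^5 - 9*w^4 + 9*w^3 - w^2 - 2*w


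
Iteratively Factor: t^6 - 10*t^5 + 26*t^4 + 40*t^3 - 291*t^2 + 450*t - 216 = (t - 3)*(t^5 - 7*t^4 + 5*t^3 + 55*t^2 - 126*t + 72) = (t - 3)^2*(t^4 - 4*t^3 - 7*t^2 + 34*t - 24) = (t - 3)^2*(t - 1)*(t^3 - 3*t^2 - 10*t + 24) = (t - 3)^2*(t - 1)*(t + 3)*(t^2 - 6*t + 8) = (t - 4)*(t - 3)^2*(t - 1)*(t + 3)*(t - 2)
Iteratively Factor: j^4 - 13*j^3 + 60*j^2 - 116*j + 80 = (j - 2)*(j^3 - 11*j^2 + 38*j - 40) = (j - 2)^2*(j^2 - 9*j + 20) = (j - 4)*(j - 2)^2*(j - 5)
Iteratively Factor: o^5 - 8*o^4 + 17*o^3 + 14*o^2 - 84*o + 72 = (o - 2)*(o^4 - 6*o^3 + 5*o^2 + 24*o - 36) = (o - 2)^2*(o^3 - 4*o^2 - 3*o + 18) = (o - 2)^2*(o + 2)*(o^2 - 6*o + 9) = (o - 3)*(o - 2)^2*(o + 2)*(o - 3)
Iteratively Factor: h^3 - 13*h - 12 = (h + 1)*(h^2 - h - 12) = (h + 1)*(h + 3)*(h - 4)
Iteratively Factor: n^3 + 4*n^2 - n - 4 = (n + 1)*(n^2 + 3*n - 4) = (n + 1)*(n + 4)*(n - 1)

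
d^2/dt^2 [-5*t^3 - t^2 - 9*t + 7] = -30*t - 2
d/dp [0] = 0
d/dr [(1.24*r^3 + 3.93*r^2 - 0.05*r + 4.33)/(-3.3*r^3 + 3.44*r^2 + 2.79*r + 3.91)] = (17.2346*r^4 + 6.5892*r^3 + 68.5489*r^2 + 0.9422*r - 12.2762)/(10.89*r^6 - 22.704*r^5 - 6.5804*r^4 - 6.6108*r^3 + 34.6849*r^2 + 21.8178*r + 15.2881)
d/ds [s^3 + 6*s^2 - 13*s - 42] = 3*s^2 + 12*s - 13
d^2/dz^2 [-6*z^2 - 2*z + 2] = -12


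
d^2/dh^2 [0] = 0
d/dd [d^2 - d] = 2*d - 1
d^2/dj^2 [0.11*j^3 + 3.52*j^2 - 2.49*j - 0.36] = 0.66*j + 7.04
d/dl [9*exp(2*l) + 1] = 18*exp(2*l)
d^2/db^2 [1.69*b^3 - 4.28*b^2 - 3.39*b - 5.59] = 10.14*b - 8.56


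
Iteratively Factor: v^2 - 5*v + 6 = (v - 3)*(v - 2)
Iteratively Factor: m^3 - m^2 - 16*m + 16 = (m - 4)*(m^2 + 3*m - 4) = (m - 4)*(m + 4)*(m - 1)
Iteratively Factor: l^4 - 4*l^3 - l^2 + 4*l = (l + 1)*(l^3 - 5*l^2 + 4*l) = l*(l + 1)*(l^2 - 5*l + 4) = l*(l - 1)*(l + 1)*(l - 4)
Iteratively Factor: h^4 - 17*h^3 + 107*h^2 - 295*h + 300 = (h - 4)*(h^3 - 13*h^2 + 55*h - 75) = (h - 4)*(h - 3)*(h^2 - 10*h + 25) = (h - 5)*(h - 4)*(h - 3)*(h - 5)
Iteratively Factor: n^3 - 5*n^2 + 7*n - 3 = (n - 1)*(n^2 - 4*n + 3) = (n - 3)*(n - 1)*(n - 1)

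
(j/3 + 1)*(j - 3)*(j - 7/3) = j^3/3 - 7*j^2/9 - 3*j + 7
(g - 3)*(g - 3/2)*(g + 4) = g^3 - g^2/2 - 27*g/2 + 18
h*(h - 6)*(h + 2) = h^3 - 4*h^2 - 12*h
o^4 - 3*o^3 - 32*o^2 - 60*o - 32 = (o - 8)*(o + 1)*(o + 2)^2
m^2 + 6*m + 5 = (m + 1)*(m + 5)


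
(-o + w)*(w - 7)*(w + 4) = -o*w^2 + 3*o*w + 28*o + w^3 - 3*w^2 - 28*w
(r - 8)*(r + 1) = r^2 - 7*r - 8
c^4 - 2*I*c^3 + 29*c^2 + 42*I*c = c*(c - 7*I)*(c + 2*I)*(c + 3*I)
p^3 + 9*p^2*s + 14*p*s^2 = p*(p + 2*s)*(p + 7*s)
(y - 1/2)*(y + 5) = y^2 + 9*y/2 - 5/2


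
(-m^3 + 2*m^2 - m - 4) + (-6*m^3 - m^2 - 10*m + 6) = -7*m^3 + m^2 - 11*m + 2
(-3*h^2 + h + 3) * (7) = -21*h^2 + 7*h + 21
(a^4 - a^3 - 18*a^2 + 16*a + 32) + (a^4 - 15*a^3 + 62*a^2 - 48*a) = 2*a^4 - 16*a^3 + 44*a^2 - 32*a + 32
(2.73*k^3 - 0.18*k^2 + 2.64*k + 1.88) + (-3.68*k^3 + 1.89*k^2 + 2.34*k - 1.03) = -0.95*k^3 + 1.71*k^2 + 4.98*k + 0.85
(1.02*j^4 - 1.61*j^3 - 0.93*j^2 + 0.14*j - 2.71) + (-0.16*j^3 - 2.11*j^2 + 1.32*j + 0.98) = 1.02*j^4 - 1.77*j^3 - 3.04*j^2 + 1.46*j - 1.73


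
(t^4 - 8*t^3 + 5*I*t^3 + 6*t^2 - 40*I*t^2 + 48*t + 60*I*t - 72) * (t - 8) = t^5 - 16*t^4 + 5*I*t^4 + 70*t^3 - 80*I*t^3 + 380*I*t^2 - 456*t - 480*I*t + 576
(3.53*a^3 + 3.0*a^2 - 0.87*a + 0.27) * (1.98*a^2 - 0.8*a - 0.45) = 6.9894*a^5 + 3.116*a^4 - 5.7111*a^3 - 0.1194*a^2 + 0.1755*a - 0.1215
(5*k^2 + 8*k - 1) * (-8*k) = -40*k^3 - 64*k^2 + 8*k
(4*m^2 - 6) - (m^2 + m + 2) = 3*m^2 - m - 8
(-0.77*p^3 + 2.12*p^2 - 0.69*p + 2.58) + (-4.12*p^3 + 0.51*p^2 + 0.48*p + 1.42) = -4.89*p^3 + 2.63*p^2 - 0.21*p + 4.0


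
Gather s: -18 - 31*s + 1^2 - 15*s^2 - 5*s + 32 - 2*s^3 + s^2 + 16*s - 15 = -2*s^3 - 14*s^2 - 20*s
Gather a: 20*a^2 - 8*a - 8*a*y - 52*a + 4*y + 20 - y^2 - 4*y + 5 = 20*a^2 + a*(-8*y - 60) - y^2 + 25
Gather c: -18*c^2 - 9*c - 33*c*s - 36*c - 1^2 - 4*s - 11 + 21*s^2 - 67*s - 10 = -18*c^2 + c*(-33*s - 45) + 21*s^2 - 71*s - 22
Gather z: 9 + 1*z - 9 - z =0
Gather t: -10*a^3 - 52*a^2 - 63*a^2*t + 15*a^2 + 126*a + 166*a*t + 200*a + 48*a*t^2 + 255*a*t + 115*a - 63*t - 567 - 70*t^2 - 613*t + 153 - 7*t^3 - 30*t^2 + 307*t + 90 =-10*a^3 - 37*a^2 + 441*a - 7*t^3 + t^2*(48*a - 100) + t*(-63*a^2 + 421*a - 369) - 324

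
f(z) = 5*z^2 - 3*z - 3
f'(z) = 10*z - 3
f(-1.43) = 11.51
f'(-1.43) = -17.30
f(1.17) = 0.33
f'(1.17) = 8.70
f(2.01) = 11.17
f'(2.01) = 17.10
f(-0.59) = 0.51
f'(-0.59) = -8.90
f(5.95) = 156.16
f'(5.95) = 56.50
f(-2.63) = 39.47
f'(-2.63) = -29.30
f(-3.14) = 55.72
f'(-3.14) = -34.40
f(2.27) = 15.95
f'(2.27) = 19.70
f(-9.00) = 429.00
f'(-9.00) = -93.00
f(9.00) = 375.00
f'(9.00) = 87.00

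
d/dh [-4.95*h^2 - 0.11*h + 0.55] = -9.9*h - 0.11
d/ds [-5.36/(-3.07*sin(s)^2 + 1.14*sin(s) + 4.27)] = (6.1104 - 32.9104*sin(s))*cos(s)/(-3.07*sin(s)^2 + 1.14*sin(s) + 4.27)^2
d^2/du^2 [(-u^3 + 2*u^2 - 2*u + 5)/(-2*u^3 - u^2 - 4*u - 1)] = 2*(-10*u^6 - 72*u^4 - 43*u^3 - 141*u^2 - 33*u - 85)/(8*u^9 + 12*u^8 + 54*u^7 + 61*u^6 + 120*u^5 + 99*u^4 + 94*u^3 + 51*u^2 + 12*u + 1)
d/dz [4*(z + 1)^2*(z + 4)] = 12*(z + 1)*(z + 3)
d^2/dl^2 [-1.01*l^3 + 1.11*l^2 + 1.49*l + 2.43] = 2.22 - 6.06*l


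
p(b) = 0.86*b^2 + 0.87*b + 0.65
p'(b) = 1.72*b + 0.87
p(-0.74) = 0.48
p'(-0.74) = -0.40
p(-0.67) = 0.45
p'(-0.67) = -0.28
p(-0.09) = 0.58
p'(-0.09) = 0.72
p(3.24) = 12.50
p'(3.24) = 6.44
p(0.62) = 1.52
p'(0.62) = 1.94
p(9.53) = 87.05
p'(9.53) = 17.26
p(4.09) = 18.59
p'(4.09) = 7.90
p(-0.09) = 0.58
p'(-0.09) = 0.72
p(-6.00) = 26.39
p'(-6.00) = -9.45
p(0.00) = 0.65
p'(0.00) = 0.87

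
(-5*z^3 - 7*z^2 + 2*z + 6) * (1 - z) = 5*z^4 + 2*z^3 - 9*z^2 - 4*z + 6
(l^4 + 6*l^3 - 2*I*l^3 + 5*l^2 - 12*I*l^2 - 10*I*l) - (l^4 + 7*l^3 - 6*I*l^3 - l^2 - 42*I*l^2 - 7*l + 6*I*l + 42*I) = -l^3 + 4*I*l^3 + 6*l^2 + 30*I*l^2 + 7*l - 16*I*l - 42*I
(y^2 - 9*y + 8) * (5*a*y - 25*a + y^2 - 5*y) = 5*a*y^3 - 70*a*y^2 + 265*a*y - 200*a + y^4 - 14*y^3 + 53*y^2 - 40*y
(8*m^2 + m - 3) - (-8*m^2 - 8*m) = 16*m^2 + 9*m - 3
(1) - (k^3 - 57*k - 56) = -k^3 + 57*k + 57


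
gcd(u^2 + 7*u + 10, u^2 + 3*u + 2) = u + 2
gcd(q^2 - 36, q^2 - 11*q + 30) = q - 6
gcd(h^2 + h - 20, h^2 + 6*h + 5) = h + 5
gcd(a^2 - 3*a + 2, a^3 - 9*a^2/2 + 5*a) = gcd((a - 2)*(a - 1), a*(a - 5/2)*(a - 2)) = a - 2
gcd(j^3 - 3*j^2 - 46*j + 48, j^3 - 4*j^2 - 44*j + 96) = j^2 - 2*j - 48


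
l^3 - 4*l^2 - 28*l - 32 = (l - 8)*(l + 2)^2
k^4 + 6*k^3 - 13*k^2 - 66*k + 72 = (k - 3)*(k - 1)*(k + 4)*(k + 6)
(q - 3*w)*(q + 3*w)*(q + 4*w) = q^3 + 4*q^2*w - 9*q*w^2 - 36*w^3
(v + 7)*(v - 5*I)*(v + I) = v^3 + 7*v^2 - 4*I*v^2 + 5*v - 28*I*v + 35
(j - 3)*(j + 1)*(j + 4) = j^3 + 2*j^2 - 11*j - 12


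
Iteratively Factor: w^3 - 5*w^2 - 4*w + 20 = (w - 2)*(w^2 - 3*w - 10) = (w - 2)*(w + 2)*(w - 5)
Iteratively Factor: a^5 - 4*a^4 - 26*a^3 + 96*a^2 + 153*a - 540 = (a - 5)*(a^4 + a^3 - 21*a^2 - 9*a + 108) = (a - 5)*(a - 3)*(a^3 + 4*a^2 - 9*a - 36) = (a - 5)*(a - 3)^2*(a^2 + 7*a + 12) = (a - 5)*(a - 3)^2*(a + 3)*(a + 4)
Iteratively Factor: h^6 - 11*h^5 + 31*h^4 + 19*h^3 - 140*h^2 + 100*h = (h - 1)*(h^5 - 10*h^4 + 21*h^3 + 40*h^2 - 100*h) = (h - 1)*(h + 2)*(h^4 - 12*h^3 + 45*h^2 - 50*h) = h*(h - 1)*(h + 2)*(h^3 - 12*h^2 + 45*h - 50) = h*(h - 2)*(h - 1)*(h + 2)*(h^2 - 10*h + 25) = h*(h - 5)*(h - 2)*(h - 1)*(h + 2)*(h - 5)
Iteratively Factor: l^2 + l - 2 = (l - 1)*(l + 2)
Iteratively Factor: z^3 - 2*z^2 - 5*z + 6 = (z + 2)*(z^2 - 4*z + 3) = (z - 3)*(z + 2)*(z - 1)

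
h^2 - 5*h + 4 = (h - 4)*(h - 1)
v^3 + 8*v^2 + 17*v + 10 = (v + 1)*(v + 2)*(v + 5)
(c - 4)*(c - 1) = c^2 - 5*c + 4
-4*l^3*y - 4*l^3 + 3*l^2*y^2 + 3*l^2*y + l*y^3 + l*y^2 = (-l + y)*(4*l + y)*(l*y + l)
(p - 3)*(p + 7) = p^2 + 4*p - 21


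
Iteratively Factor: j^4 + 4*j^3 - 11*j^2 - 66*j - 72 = (j - 4)*(j^3 + 8*j^2 + 21*j + 18) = (j - 4)*(j + 3)*(j^2 + 5*j + 6) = (j - 4)*(j + 2)*(j + 3)*(j + 3)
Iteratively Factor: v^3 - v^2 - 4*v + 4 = (v - 2)*(v^2 + v - 2) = (v - 2)*(v - 1)*(v + 2)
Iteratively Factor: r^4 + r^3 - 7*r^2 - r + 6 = (r - 1)*(r^3 + 2*r^2 - 5*r - 6) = (r - 1)*(r + 1)*(r^2 + r - 6) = (r - 1)*(r + 1)*(r + 3)*(r - 2)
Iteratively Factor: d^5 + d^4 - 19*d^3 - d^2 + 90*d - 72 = (d - 2)*(d^4 + 3*d^3 - 13*d^2 - 27*d + 36) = (d - 2)*(d - 1)*(d^3 + 4*d^2 - 9*d - 36) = (d - 2)*(d - 1)*(d + 3)*(d^2 + d - 12) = (d - 2)*(d - 1)*(d + 3)*(d + 4)*(d - 3)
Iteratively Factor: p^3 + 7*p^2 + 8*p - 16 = (p - 1)*(p^2 + 8*p + 16) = (p - 1)*(p + 4)*(p + 4)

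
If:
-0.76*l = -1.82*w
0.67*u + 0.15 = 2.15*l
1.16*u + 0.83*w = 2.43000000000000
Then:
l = 0.66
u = 1.90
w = 0.28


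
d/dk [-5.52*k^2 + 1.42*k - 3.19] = 1.42 - 11.04*k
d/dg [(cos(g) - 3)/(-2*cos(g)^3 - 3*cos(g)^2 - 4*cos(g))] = (-4*cos(g)^3 + 15*cos(g)^2 + 18*cos(g) + 12)*sin(g)/((3*cos(g) + cos(2*g) + 5)^2*cos(g)^2)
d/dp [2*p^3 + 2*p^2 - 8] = 2*p*(3*p + 2)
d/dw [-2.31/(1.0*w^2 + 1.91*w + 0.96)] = (4.62*w + 4.4121)/(1.0*w^2 + 1.91*w + 0.96)^2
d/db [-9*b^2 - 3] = -18*b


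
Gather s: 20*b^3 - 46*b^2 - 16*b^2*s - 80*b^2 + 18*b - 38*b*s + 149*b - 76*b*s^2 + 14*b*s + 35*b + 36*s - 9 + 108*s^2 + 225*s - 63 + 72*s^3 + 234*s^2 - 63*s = 20*b^3 - 126*b^2 + 202*b + 72*s^3 + s^2*(342 - 76*b) + s*(-16*b^2 - 24*b + 198) - 72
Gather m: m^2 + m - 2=m^2 + m - 2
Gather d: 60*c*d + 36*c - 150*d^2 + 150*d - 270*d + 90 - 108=36*c - 150*d^2 + d*(60*c - 120) - 18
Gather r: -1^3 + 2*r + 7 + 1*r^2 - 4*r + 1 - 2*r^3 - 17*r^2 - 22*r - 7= -2*r^3 - 16*r^2 - 24*r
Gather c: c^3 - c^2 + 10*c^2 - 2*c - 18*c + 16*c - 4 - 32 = c^3 + 9*c^2 - 4*c - 36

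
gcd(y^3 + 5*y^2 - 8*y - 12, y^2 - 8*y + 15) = 1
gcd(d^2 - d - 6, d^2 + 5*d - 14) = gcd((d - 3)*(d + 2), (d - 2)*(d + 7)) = 1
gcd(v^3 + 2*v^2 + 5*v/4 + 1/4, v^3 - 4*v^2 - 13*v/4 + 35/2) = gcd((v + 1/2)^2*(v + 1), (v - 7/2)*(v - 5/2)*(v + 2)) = 1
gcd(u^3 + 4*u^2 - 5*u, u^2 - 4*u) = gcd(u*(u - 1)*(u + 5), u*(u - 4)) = u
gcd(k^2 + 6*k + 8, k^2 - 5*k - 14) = k + 2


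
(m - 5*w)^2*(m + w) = m^3 - 9*m^2*w + 15*m*w^2 + 25*w^3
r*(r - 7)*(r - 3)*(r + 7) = r^4 - 3*r^3 - 49*r^2 + 147*r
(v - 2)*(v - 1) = v^2 - 3*v + 2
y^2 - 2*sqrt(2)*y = y*(y - 2*sqrt(2))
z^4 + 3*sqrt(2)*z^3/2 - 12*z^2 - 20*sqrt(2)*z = z*(z - 5*sqrt(2)/2)*(z + 2*sqrt(2))^2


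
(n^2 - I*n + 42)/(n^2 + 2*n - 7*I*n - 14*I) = (n + 6*I)/(n + 2)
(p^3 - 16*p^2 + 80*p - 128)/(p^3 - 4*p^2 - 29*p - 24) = (p^2 - 8*p + 16)/(p^2 + 4*p + 3)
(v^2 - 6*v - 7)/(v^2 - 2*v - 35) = (v + 1)/(v + 5)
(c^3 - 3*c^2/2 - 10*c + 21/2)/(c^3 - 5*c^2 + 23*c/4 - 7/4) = 2*(c + 3)/(2*c - 1)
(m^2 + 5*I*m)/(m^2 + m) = (m + 5*I)/(m + 1)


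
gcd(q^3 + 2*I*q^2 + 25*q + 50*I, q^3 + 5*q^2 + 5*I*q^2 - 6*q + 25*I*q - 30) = q + 2*I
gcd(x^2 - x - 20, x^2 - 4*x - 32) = x + 4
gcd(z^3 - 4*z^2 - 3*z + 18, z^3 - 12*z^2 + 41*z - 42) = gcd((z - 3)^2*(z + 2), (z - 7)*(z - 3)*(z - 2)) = z - 3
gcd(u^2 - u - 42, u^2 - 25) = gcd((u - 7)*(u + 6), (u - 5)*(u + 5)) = 1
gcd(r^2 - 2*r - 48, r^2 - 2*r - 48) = r^2 - 2*r - 48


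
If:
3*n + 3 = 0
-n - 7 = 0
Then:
No Solution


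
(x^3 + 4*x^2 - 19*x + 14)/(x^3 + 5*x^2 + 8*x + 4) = (x^3 + 4*x^2 - 19*x + 14)/(x^3 + 5*x^2 + 8*x + 4)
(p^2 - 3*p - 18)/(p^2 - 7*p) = (p^2 - 3*p - 18)/(p*(p - 7))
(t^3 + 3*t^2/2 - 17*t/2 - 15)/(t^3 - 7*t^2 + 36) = (t + 5/2)/(t - 6)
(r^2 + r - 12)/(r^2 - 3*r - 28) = (r - 3)/(r - 7)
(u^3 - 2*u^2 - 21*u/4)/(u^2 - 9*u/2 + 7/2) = u*(2*u + 3)/(2*(u - 1))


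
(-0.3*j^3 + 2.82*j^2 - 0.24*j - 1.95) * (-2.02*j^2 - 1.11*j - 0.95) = 0.606*j^5 - 5.3634*j^4 - 2.3604*j^3 + 1.5264*j^2 + 2.3925*j + 1.8525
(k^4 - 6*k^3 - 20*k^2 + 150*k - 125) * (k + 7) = k^5 + k^4 - 62*k^3 + 10*k^2 + 925*k - 875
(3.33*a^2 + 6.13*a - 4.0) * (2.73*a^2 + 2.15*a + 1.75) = 9.0909*a^4 + 23.8944*a^3 + 8.087*a^2 + 2.1275*a - 7.0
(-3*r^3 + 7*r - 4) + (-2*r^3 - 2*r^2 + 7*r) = -5*r^3 - 2*r^2 + 14*r - 4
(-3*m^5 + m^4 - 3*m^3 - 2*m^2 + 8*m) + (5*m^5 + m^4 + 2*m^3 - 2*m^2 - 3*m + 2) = 2*m^5 + 2*m^4 - m^3 - 4*m^2 + 5*m + 2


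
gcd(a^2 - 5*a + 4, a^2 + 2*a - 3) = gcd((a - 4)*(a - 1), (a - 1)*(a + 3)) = a - 1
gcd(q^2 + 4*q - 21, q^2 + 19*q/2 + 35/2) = q + 7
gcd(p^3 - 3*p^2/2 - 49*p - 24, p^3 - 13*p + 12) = 1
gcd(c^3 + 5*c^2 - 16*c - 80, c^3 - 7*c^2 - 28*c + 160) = c^2 + c - 20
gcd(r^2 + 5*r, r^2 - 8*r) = r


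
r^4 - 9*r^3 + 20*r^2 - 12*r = r*(r - 6)*(r - 2)*(r - 1)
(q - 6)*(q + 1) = q^2 - 5*q - 6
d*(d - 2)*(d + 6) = d^3 + 4*d^2 - 12*d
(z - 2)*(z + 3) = z^2 + z - 6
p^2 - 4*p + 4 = (p - 2)^2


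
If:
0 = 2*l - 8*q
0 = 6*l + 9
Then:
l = -3/2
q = -3/8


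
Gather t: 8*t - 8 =8*t - 8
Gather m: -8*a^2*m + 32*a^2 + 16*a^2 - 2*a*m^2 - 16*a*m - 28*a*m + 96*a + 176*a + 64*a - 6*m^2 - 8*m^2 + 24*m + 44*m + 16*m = 48*a^2 + 336*a + m^2*(-2*a - 14) + m*(-8*a^2 - 44*a + 84)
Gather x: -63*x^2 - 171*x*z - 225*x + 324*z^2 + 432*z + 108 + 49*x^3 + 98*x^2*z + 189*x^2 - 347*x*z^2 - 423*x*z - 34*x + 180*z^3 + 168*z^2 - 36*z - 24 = 49*x^3 + x^2*(98*z + 126) + x*(-347*z^2 - 594*z - 259) + 180*z^3 + 492*z^2 + 396*z + 84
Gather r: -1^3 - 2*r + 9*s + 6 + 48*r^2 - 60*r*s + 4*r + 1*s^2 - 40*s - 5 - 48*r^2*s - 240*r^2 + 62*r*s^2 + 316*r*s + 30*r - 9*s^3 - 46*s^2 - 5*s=r^2*(-48*s - 192) + r*(62*s^2 + 256*s + 32) - 9*s^3 - 45*s^2 - 36*s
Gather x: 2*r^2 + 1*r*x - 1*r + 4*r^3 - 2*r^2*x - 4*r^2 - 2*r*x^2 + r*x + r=4*r^3 - 2*r^2 - 2*r*x^2 + x*(-2*r^2 + 2*r)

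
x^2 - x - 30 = (x - 6)*(x + 5)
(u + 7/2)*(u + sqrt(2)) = u^2 + sqrt(2)*u + 7*u/2 + 7*sqrt(2)/2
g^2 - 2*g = g*(g - 2)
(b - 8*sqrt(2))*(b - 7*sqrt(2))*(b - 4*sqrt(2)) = b^3 - 19*sqrt(2)*b^2 + 232*b - 448*sqrt(2)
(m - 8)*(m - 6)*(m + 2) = m^3 - 12*m^2 + 20*m + 96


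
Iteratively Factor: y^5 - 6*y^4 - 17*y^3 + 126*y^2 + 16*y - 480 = (y + 4)*(y^4 - 10*y^3 + 23*y^2 + 34*y - 120) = (y - 5)*(y + 4)*(y^3 - 5*y^2 - 2*y + 24) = (y - 5)*(y - 3)*(y + 4)*(y^2 - 2*y - 8) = (y - 5)*(y - 3)*(y + 2)*(y + 4)*(y - 4)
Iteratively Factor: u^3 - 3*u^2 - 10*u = (u - 5)*(u^2 + 2*u) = u*(u - 5)*(u + 2)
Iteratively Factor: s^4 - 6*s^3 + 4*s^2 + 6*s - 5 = (s - 1)*(s^3 - 5*s^2 - s + 5) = (s - 1)*(s + 1)*(s^2 - 6*s + 5) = (s - 1)^2*(s + 1)*(s - 5)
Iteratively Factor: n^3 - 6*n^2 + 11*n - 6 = (n - 1)*(n^2 - 5*n + 6) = (n - 2)*(n - 1)*(n - 3)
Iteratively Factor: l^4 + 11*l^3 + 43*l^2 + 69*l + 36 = (l + 3)*(l^3 + 8*l^2 + 19*l + 12) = (l + 3)^2*(l^2 + 5*l + 4) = (l + 1)*(l + 3)^2*(l + 4)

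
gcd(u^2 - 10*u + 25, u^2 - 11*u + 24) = 1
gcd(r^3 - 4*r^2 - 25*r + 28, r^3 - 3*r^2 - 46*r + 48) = r - 1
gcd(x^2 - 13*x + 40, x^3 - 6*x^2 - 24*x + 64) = x - 8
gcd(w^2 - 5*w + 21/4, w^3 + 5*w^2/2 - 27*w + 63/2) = w - 3/2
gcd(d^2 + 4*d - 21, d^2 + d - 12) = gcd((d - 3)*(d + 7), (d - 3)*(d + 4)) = d - 3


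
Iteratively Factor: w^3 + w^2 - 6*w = (w + 3)*(w^2 - 2*w) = (w - 2)*(w + 3)*(w)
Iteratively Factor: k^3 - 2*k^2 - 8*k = (k - 4)*(k^2 + 2*k) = (k - 4)*(k + 2)*(k)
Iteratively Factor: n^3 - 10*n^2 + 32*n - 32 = (n - 4)*(n^2 - 6*n + 8) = (n - 4)^2*(n - 2)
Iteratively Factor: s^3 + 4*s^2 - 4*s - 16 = (s + 2)*(s^2 + 2*s - 8) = (s + 2)*(s + 4)*(s - 2)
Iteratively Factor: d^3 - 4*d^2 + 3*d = (d)*(d^2 - 4*d + 3) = d*(d - 1)*(d - 3)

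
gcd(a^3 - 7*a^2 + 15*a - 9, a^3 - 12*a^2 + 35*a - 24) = a^2 - 4*a + 3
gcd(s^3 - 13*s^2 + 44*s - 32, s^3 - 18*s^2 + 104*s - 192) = s^2 - 12*s + 32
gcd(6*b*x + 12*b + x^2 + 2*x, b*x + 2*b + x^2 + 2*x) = x + 2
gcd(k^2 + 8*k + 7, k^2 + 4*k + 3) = k + 1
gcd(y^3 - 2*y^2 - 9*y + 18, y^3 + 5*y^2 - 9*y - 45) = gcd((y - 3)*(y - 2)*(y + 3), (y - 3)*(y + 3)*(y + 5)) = y^2 - 9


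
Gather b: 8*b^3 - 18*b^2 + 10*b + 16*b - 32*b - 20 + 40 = 8*b^3 - 18*b^2 - 6*b + 20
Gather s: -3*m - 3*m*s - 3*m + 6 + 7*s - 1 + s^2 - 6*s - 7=-6*m + s^2 + s*(1 - 3*m) - 2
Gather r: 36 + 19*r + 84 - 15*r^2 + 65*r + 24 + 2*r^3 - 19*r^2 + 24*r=2*r^3 - 34*r^2 + 108*r + 144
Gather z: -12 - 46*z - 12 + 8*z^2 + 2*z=8*z^2 - 44*z - 24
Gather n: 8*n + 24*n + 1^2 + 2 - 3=32*n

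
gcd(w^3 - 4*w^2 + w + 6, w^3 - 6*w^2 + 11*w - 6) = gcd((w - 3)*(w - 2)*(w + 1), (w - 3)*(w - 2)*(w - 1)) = w^2 - 5*w + 6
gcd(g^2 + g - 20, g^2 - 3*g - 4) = g - 4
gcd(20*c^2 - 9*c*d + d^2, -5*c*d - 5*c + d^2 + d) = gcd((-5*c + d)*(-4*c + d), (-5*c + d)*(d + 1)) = 5*c - d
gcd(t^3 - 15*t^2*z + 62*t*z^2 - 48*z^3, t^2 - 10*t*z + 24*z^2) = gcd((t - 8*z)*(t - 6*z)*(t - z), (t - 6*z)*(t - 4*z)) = -t + 6*z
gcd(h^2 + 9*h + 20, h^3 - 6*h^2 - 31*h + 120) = h + 5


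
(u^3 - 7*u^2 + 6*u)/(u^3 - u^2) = (u - 6)/u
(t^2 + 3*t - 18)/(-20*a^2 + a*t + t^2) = (t^2 + 3*t - 18)/(-20*a^2 + a*t + t^2)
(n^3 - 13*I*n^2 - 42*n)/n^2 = n - 13*I - 42/n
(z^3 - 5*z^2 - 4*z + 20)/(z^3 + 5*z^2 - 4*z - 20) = (z - 5)/(z + 5)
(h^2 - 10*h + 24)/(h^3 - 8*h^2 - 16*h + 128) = (h - 6)/(h^2 - 4*h - 32)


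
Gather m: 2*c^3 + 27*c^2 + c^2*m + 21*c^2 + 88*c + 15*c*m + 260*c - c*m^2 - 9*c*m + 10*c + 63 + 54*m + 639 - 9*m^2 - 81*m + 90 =2*c^3 + 48*c^2 + 358*c + m^2*(-c - 9) + m*(c^2 + 6*c - 27) + 792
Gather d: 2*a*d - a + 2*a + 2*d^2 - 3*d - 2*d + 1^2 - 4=a + 2*d^2 + d*(2*a - 5) - 3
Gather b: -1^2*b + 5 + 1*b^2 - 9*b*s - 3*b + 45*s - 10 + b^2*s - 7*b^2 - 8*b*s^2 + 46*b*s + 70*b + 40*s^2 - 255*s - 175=b^2*(s - 6) + b*(-8*s^2 + 37*s + 66) + 40*s^2 - 210*s - 180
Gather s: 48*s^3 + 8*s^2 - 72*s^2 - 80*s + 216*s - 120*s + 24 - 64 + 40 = 48*s^3 - 64*s^2 + 16*s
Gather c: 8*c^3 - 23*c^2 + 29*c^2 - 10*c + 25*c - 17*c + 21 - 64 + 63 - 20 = 8*c^3 + 6*c^2 - 2*c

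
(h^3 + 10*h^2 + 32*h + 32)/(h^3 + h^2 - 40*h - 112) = (h + 2)/(h - 7)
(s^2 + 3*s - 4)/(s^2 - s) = (s + 4)/s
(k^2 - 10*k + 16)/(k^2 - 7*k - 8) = (k - 2)/(k + 1)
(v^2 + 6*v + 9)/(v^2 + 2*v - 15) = (v^2 + 6*v + 9)/(v^2 + 2*v - 15)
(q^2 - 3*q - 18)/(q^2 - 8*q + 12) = (q + 3)/(q - 2)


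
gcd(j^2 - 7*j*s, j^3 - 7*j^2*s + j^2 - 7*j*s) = -j^2 + 7*j*s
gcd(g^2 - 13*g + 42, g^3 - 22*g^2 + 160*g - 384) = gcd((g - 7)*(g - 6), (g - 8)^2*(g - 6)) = g - 6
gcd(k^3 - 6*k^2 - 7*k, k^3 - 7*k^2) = k^2 - 7*k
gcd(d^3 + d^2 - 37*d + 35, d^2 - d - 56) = d + 7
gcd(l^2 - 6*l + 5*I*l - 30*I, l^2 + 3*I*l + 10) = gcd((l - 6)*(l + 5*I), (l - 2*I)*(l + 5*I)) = l + 5*I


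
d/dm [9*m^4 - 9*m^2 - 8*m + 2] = 36*m^3 - 18*m - 8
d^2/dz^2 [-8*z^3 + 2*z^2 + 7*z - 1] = 4 - 48*z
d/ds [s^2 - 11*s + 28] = 2*s - 11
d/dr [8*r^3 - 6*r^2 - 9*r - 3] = 24*r^2 - 12*r - 9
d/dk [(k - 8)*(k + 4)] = 2*k - 4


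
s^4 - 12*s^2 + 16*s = s*(s - 2)^2*(s + 4)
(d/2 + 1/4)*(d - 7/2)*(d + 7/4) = d^3/2 - 5*d^2/8 - 7*d/2 - 49/32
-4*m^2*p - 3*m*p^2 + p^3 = p*(-4*m + p)*(m + p)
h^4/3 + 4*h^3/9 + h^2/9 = h^2*(h/3 + 1/3)*(h + 1/3)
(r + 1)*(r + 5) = r^2 + 6*r + 5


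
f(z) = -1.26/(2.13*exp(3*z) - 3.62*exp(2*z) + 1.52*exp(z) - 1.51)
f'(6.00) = 0.00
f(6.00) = 0.00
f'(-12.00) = 0.00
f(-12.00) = 0.83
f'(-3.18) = 0.03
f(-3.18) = 0.87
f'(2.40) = 0.00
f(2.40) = -0.00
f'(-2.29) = 0.06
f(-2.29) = 0.91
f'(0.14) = 1.39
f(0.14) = 0.96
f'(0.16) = 1.67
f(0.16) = 0.99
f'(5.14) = 0.00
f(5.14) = -0.00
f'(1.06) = 0.21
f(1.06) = -0.05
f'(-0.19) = -0.04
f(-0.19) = 0.83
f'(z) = -1.26*(-6.39*exp(3*z) + 7.24*exp(2*z) - 1.52*exp(z))/(2.13*exp(3*z) - 3.62*exp(2*z) + 1.52*exp(z) - 1.51)^2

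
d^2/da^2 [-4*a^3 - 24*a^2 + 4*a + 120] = -24*a - 48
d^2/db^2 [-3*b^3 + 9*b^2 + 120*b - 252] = 18 - 18*b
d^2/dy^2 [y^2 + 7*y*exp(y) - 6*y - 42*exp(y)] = 7*y*exp(y) - 28*exp(y) + 2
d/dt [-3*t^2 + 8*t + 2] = 8 - 6*t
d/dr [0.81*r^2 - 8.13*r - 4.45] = 1.62*r - 8.13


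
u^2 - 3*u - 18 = (u - 6)*(u + 3)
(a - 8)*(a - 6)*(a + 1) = a^3 - 13*a^2 + 34*a + 48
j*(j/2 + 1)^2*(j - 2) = j^4/4 + j^3/2 - j^2 - 2*j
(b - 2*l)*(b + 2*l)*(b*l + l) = b^3*l + b^2*l - 4*b*l^3 - 4*l^3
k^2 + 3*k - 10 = (k - 2)*(k + 5)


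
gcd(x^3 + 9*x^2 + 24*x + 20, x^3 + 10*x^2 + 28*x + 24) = x^2 + 4*x + 4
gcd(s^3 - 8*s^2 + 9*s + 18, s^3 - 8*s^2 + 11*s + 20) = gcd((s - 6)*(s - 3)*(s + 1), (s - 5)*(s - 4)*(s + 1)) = s + 1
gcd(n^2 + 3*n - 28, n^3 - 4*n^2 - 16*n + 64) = n - 4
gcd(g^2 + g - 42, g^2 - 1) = 1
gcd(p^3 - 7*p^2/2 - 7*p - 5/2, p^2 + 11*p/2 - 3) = 1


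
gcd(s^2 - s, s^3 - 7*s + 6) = s - 1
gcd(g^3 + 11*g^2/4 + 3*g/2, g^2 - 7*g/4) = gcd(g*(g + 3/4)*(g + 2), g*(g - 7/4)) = g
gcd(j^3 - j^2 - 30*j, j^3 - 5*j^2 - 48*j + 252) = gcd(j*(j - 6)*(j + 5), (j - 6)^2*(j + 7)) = j - 6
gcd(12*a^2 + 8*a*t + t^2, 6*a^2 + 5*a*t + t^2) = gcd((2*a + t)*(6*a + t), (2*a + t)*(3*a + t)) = 2*a + t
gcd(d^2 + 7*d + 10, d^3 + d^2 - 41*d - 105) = d + 5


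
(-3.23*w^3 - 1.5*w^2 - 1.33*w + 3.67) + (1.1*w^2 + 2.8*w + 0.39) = -3.23*w^3 - 0.4*w^2 + 1.47*w + 4.06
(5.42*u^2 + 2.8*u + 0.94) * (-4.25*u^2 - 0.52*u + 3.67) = -23.035*u^4 - 14.7184*u^3 + 14.4404*u^2 + 9.7872*u + 3.4498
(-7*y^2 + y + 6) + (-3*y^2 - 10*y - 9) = -10*y^2 - 9*y - 3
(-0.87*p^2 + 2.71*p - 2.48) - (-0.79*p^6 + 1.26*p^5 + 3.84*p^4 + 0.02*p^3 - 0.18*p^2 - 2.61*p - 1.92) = 0.79*p^6 - 1.26*p^5 - 3.84*p^4 - 0.02*p^3 - 0.69*p^2 + 5.32*p - 0.56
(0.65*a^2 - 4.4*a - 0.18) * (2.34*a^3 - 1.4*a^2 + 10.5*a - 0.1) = 1.521*a^5 - 11.206*a^4 + 12.5638*a^3 - 46.013*a^2 - 1.45*a + 0.018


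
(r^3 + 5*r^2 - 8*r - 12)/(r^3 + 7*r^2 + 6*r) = (r - 2)/r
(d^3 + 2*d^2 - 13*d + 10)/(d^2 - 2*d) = d + 4 - 5/d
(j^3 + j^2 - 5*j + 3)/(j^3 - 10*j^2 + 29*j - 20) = (j^2 + 2*j - 3)/(j^2 - 9*j + 20)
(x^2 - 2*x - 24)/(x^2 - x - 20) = (x - 6)/(x - 5)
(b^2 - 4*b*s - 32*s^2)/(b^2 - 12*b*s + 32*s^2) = (-b - 4*s)/(-b + 4*s)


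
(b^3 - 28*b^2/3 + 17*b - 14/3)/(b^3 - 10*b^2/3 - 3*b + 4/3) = (b^2 - 9*b + 14)/(b^2 - 3*b - 4)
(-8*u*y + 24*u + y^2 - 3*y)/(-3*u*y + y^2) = (8*u*y - 24*u - y^2 + 3*y)/(y*(3*u - y))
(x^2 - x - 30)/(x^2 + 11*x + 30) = (x - 6)/(x + 6)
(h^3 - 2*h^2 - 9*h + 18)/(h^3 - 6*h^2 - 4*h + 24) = (h^2 - 9)/(h^2 - 4*h - 12)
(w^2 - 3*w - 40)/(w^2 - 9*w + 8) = (w + 5)/(w - 1)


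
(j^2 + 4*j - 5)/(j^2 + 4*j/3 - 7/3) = 3*(j + 5)/(3*j + 7)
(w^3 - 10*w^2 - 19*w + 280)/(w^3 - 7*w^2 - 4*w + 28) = (w^2 - 3*w - 40)/(w^2 - 4)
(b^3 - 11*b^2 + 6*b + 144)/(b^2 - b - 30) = (b^2 - 5*b - 24)/(b + 5)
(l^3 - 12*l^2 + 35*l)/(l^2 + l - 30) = l*(l - 7)/(l + 6)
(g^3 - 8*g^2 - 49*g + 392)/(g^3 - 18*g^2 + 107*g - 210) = (g^2 - g - 56)/(g^2 - 11*g + 30)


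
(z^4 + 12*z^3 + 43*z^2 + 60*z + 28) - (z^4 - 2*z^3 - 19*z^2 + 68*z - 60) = 14*z^3 + 62*z^2 - 8*z + 88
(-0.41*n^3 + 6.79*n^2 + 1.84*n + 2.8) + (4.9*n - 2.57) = -0.41*n^3 + 6.79*n^2 + 6.74*n + 0.23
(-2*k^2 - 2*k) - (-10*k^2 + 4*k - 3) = 8*k^2 - 6*k + 3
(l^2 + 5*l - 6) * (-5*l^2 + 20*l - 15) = -5*l^4 - 5*l^3 + 115*l^2 - 195*l + 90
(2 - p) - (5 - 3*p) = 2*p - 3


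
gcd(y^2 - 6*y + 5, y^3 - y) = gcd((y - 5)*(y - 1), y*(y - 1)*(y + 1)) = y - 1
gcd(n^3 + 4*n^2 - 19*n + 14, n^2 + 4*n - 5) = n - 1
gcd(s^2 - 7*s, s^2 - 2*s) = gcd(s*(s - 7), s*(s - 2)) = s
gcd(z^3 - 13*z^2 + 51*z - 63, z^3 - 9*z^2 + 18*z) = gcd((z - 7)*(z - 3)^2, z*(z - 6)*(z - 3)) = z - 3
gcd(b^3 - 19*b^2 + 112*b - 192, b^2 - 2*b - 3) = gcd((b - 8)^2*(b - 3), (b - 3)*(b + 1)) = b - 3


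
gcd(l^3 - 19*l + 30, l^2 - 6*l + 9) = l - 3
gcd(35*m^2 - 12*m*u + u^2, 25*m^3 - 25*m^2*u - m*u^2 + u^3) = -5*m + u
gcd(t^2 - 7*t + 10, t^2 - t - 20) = t - 5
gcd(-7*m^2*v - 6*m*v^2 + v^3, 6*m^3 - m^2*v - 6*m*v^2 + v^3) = m + v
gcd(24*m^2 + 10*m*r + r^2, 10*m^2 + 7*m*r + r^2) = 1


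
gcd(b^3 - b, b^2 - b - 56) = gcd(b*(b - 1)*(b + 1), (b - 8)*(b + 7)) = 1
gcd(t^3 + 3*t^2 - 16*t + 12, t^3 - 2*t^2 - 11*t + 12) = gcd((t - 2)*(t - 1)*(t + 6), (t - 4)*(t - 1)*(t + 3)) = t - 1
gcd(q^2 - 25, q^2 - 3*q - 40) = q + 5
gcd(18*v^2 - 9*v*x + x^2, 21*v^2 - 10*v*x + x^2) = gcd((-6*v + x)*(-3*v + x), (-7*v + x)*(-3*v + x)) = -3*v + x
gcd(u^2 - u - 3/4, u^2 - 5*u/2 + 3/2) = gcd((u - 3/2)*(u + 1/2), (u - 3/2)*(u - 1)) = u - 3/2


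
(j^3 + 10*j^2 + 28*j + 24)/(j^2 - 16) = (j^3 + 10*j^2 + 28*j + 24)/(j^2 - 16)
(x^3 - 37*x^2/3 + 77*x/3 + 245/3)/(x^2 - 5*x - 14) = (3*x^2 - 16*x - 35)/(3*(x + 2))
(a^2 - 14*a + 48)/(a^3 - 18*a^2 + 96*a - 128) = (a - 6)/(a^2 - 10*a + 16)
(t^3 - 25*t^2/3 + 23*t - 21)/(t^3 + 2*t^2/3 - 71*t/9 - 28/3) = 3*(3*t^2 - 16*t + 21)/(9*t^2 + 33*t + 28)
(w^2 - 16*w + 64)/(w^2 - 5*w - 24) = (w - 8)/(w + 3)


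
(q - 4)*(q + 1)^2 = q^3 - 2*q^2 - 7*q - 4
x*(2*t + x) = 2*t*x + x^2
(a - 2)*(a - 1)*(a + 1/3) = a^3 - 8*a^2/3 + a + 2/3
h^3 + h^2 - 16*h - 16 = (h - 4)*(h + 1)*(h + 4)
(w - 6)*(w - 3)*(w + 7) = w^3 - 2*w^2 - 45*w + 126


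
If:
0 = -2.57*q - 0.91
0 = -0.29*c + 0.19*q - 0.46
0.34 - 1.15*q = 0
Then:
No Solution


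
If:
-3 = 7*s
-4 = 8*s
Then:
No Solution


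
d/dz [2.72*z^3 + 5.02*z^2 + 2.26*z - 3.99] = 8.16*z^2 + 10.04*z + 2.26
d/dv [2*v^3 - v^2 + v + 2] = 6*v^2 - 2*v + 1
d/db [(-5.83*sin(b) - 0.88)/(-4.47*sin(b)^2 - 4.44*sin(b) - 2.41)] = (-26.0601*sin(b)^2 - 7.8672*sin(b) + 10.1431)*cos(b)/(19.9809*sin(b)^4 + 39.6936*sin(b)^3 + 41.259*sin(b)^2 + 21.4008*sin(b) + 5.8081)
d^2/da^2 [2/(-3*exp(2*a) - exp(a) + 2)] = 2*(-2*(6*exp(a) + 1)^2*exp(a) + (12*exp(a) + 1)*(3*exp(2*a) + exp(a) - 2))*exp(a)/(3*exp(2*a) + exp(a) - 2)^3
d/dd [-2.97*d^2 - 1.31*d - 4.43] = -5.94*d - 1.31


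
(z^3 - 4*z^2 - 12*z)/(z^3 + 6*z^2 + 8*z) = (z - 6)/(z + 4)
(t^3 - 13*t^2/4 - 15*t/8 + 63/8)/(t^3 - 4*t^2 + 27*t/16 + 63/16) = 2*(2*t + 3)/(4*t + 3)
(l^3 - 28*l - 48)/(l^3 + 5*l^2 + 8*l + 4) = (l^2 - 2*l - 24)/(l^2 + 3*l + 2)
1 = 1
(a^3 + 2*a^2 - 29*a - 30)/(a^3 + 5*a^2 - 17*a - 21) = (a^2 + a - 30)/(a^2 + 4*a - 21)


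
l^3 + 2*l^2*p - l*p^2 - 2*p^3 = (l - p)*(l + p)*(l + 2*p)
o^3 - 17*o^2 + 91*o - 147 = (o - 7)^2*(o - 3)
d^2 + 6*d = d*(d + 6)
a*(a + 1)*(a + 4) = a^3 + 5*a^2 + 4*a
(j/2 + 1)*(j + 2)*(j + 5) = j^3/2 + 9*j^2/2 + 12*j + 10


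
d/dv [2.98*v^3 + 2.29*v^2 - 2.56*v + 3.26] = 8.94*v^2 + 4.58*v - 2.56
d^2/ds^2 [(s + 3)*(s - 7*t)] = 2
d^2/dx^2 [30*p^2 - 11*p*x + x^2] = 2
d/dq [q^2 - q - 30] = 2*q - 1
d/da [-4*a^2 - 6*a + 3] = -8*a - 6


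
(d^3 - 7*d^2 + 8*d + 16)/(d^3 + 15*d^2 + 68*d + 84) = (d^3 - 7*d^2 + 8*d + 16)/(d^3 + 15*d^2 + 68*d + 84)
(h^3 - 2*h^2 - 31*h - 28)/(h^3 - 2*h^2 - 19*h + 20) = (h^2 - 6*h - 7)/(h^2 - 6*h + 5)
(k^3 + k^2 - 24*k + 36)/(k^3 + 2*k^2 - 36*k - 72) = (k^2 - 5*k + 6)/(k^2 - 4*k - 12)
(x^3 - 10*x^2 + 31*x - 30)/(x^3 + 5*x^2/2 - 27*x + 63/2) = 2*(x^2 - 7*x + 10)/(2*x^2 + 11*x - 21)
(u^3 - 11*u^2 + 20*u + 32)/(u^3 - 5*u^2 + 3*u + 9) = (u^2 - 12*u + 32)/(u^2 - 6*u + 9)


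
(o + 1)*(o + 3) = o^2 + 4*o + 3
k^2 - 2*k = k*(k - 2)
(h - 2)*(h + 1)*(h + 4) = h^3 + 3*h^2 - 6*h - 8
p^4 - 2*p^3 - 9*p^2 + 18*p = p*(p - 3)*(p - 2)*(p + 3)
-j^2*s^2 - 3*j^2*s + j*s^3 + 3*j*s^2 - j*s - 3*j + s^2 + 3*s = (-j + s)*(s + 3)*(j*s + 1)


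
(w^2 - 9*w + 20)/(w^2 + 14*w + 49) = (w^2 - 9*w + 20)/(w^2 + 14*w + 49)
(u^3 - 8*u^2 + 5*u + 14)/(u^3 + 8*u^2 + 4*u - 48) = (u^2 - 6*u - 7)/(u^2 + 10*u + 24)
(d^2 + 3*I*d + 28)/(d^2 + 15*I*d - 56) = (d - 4*I)/(d + 8*I)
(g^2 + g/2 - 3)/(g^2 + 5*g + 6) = (g - 3/2)/(g + 3)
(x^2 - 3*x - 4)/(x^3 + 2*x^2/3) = 3*(x^2 - 3*x - 4)/(x^2*(3*x + 2))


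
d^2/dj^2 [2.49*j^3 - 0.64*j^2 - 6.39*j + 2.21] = 14.94*j - 1.28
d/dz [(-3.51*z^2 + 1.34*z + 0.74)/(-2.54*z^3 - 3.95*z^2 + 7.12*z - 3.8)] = (-8.9154*z^4 + 6.8072*z^3 - 14.0594*z^2 + 32.522*z - 10.3608)/(6.4516*z^6 + 20.066*z^5 - 20.5671*z^4 - 36.944*z^3 + 80.7144*z^2 - 54.112*z + 14.44)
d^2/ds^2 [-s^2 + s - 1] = -2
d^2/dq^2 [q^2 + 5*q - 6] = 2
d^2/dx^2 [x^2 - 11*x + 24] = 2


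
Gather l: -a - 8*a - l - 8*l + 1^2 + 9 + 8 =-9*a - 9*l + 18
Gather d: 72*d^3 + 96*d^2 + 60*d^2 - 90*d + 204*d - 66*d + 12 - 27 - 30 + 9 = 72*d^3 + 156*d^2 + 48*d - 36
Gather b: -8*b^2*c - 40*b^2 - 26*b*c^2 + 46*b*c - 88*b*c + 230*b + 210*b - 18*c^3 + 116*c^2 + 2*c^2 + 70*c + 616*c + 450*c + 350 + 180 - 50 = b^2*(-8*c - 40) + b*(-26*c^2 - 42*c + 440) - 18*c^3 + 118*c^2 + 1136*c + 480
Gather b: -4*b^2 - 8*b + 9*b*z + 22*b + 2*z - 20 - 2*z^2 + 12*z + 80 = -4*b^2 + b*(9*z + 14) - 2*z^2 + 14*z + 60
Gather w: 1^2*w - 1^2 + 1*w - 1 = 2*w - 2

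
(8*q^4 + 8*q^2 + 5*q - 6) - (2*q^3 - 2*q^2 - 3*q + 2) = 8*q^4 - 2*q^3 + 10*q^2 + 8*q - 8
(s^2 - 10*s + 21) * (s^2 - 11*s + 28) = s^4 - 21*s^3 + 159*s^2 - 511*s + 588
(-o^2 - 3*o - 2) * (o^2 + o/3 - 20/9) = -o^4 - 10*o^3/3 - 7*o^2/9 + 6*o + 40/9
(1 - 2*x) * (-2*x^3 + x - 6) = 4*x^4 - 2*x^3 - 2*x^2 + 13*x - 6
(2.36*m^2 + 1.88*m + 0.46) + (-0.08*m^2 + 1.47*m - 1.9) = 2.28*m^2 + 3.35*m - 1.44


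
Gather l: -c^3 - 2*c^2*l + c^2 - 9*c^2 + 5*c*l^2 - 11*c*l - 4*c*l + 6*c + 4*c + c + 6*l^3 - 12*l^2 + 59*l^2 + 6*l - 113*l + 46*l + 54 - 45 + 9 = -c^3 - 8*c^2 + 11*c + 6*l^3 + l^2*(5*c + 47) + l*(-2*c^2 - 15*c - 61) + 18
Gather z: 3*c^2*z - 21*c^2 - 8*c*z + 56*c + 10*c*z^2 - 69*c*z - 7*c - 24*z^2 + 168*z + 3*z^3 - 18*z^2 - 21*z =-21*c^2 + 49*c + 3*z^3 + z^2*(10*c - 42) + z*(3*c^2 - 77*c + 147)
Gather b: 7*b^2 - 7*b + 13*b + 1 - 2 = 7*b^2 + 6*b - 1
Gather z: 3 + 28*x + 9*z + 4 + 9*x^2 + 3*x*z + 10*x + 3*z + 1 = 9*x^2 + 38*x + z*(3*x + 12) + 8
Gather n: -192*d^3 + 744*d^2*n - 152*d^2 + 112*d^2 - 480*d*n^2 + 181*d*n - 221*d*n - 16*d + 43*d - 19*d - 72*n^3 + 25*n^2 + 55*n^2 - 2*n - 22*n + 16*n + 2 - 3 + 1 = -192*d^3 - 40*d^2 + 8*d - 72*n^3 + n^2*(80 - 480*d) + n*(744*d^2 - 40*d - 8)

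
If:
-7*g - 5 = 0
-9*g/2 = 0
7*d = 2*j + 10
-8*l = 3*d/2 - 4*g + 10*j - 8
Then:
No Solution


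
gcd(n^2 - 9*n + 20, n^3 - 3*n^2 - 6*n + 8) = n - 4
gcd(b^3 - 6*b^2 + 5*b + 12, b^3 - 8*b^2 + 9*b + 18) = b^2 - 2*b - 3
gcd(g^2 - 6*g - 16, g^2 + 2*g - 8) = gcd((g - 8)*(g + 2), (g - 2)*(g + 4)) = 1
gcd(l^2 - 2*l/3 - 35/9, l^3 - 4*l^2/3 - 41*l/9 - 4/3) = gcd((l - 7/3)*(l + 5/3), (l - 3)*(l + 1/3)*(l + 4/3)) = 1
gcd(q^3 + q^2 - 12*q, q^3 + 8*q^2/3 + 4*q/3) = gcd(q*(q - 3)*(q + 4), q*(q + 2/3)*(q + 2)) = q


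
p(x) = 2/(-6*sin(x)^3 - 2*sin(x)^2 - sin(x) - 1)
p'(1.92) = -0.19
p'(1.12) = 0.27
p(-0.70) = 4.78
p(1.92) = -0.23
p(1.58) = -0.20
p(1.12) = -0.25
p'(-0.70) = 51.51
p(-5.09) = -0.24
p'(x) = 2*(18*sin(x)^2*cos(x) + 4*sin(x)*cos(x) + cos(x))/(-6*sin(x)^3 - 2*sin(x)^2 - sin(x) - 1)^2 = 2*(18*sin(x)^2 + 4*sin(x) + 1)*cos(x)/(6*sin(x)^3 + 2*sin(x)^2 + sin(x) + 1)^2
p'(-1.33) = 0.52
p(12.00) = -17.80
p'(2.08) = -0.33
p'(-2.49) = -188.83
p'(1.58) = -0.00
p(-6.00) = -1.28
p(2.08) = -0.27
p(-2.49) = 9.56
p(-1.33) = 0.56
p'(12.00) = 539.76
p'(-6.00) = 2.76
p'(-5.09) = 0.21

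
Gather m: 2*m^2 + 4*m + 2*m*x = 2*m^2 + m*(2*x + 4)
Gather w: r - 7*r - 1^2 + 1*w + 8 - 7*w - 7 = -6*r - 6*w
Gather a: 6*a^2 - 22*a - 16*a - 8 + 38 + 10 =6*a^2 - 38*a + 40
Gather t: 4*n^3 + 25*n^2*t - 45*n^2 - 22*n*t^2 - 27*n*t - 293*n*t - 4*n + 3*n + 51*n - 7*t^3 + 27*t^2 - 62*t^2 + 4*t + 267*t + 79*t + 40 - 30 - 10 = 4*n^3 - 45*n^2 + 50*n - 7*t^3 + t^2*(-22*n - 35) + t*(25*n^2 - 320*n + 350)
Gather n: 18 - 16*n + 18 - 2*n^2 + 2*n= -2*n^2 - 14*n + 36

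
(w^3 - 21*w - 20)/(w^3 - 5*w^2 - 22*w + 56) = (w^2 - 4*w - 5)/(w^2 - 9*w + 14)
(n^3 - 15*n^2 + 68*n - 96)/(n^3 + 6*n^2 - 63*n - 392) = (n^2 - 7*n + 12)/(n^2 + 14*n + 49)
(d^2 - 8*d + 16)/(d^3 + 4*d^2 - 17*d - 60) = (d - 4)/(d^2 + 8*d + 15)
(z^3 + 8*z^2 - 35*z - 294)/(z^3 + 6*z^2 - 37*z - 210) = (z + 7)/(z + 5)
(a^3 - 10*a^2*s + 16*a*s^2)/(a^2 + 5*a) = (a^2 - 10*a*s + 16*s^2)/(a + 5)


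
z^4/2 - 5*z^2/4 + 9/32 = (z/2 + 1/4)*(z - 3/2)*(z - 1/2)*(z + 3/2)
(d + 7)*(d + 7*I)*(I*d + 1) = I*d^3 - 6*d^2 + 7*I*d^2 - 42*d + 7*I*d + 49*I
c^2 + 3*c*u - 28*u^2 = (c - 4*u)*(c + 7*u)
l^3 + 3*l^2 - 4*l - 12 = (l - 2)*(l + 2)*(l + 3)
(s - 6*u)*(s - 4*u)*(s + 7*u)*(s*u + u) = s^4*u - 3*s^3*u^2 + s^3*u - 46*s^2*u^3 - 3*s^2*u^2 + 168*s*u^4 - 46*s*u^3 + 168*u^4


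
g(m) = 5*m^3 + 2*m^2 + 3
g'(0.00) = 0.00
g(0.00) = 3.00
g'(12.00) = 2208.00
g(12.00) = 8931.00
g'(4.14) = 273.65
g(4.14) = 392.07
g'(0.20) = 1.40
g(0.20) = 3.12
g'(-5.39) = 414.22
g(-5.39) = -721.85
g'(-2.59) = 90.26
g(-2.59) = -70.45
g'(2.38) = 94.49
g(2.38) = 81.74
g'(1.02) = 19.69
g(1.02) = 10.39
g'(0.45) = 4.84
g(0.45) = 3.86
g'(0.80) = 12.80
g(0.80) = 6.84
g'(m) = 15*m^2 + 4*m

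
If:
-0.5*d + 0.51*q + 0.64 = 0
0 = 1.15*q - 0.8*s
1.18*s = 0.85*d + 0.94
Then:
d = 3.77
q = 2.45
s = 3.52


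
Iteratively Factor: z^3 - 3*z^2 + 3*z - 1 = (z - 1)*(z^2 - 2*z + 1) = (z - 1)^2*(z - 1)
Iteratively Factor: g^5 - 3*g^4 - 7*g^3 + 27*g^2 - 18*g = (g + 3)*(g^4 - 6*g^3 + 11*g^2 - 6*g) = g*(g + 3)*(g^3 - 6*g^2 + 11*g - 6) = g*(g - 3)*(g + 3)*(g^2 - 3*g + 2) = g*(g - 3)*(g - 1)*(g + 3)*(g - 2)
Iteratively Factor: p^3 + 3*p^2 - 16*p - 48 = (p + 4)*(p^2 - p - 12) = (p - 4)*(p + 4)*(p + 3)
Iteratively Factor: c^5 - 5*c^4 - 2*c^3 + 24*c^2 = (c - 4)*(c^4 - c^3 - 6*c^2) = (c - 4)*(c + 2)*(c^3 - 3*c^2) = c*(c - 4)*(c + 2)*(c^2 - 3*c) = c^2*(c - 4)*(c + 2)*(c - 3)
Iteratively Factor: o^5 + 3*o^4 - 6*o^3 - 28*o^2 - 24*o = (o)*(o^4 + 3*o^3 - 6*o^2 - 28*o - 24) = o*(o + 2)*(o^3 + o^2 - 8*o - 12) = o*(o + 2)^2*(o^2 - o - 6) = o*(o - 3)*(o + 2)^2*(o + 2)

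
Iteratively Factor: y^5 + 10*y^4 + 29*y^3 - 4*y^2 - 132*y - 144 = (y + 3)*(y^4 + 7*y^3 + 8*y^2 - 28*y - 48) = (y + 3)^2*(y^3 + 4*y^2 - 4*y - 16) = (y + 2)*(y + 3)^2*(y^2 + 2*y - 8) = (y + 2)*(y + 3)^2*(y + 4)*(y - 2)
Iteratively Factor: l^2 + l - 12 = (l - 3)*(l + 4)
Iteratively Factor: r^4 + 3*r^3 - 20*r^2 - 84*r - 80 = (r + 2)*(r^3 + r^2 - 22*r - 40) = (r - 5)*(r + 2)*(r^2 + 6*r + 8) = (r - 5)*(r + 2)*(r + 4)*(r + 2)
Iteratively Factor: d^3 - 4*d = (d - 2)*(d^2 + 2*d) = d*(d - 2)*(d + 2)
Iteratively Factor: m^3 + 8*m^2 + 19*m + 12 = (m + 3)*(m^2 + 5*m + 4) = (m + 3)*(m + 4)*(m + 1)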